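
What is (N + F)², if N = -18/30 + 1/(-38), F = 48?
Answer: 81018001/36100 ≈ 2244.3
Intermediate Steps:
N = -119/190 (N = -18*1/30 + 1*(-1/38) = -⅗ - 1/38 = -119/190 ≈ -0.62632)
(N + F)² = (-119/190 + 48)² = (9001/190)² = 81018001/36100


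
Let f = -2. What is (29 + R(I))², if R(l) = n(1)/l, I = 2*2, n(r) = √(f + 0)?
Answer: (116 + I*√2)²/16 ≈ 840.88 + 20.506*I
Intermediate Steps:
n(r) = I*√2 (n(r) = √(-2 + 0) = √(-2) = I*√2)
I = 4
R(l) = I*√2/l (R(l) = (I*√2)/l = I*√2/l)
(29 + R(I))² = (29 + I*√2/4)²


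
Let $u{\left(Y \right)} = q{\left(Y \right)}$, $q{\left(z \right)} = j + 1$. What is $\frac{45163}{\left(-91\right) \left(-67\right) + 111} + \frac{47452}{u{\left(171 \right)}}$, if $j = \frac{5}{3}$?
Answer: $\frac{110513419}{6208} \approx 17802.0$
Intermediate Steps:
$j = \frac{5}{3}$ ($j = 5 \cdot \frac{1}{3} = \frac{5}{3} \approx 1.6667$)
$q{\left(z \right)} = \frac{8}{3}$ ($q{\left(z \right)} = \frac{5}{3} + 1 = \frac{8}{3}$)
$u{\left(Y \right)} = \frac{8}{3}$
$\frac{45163}{\left(-91\right) \left(-67\right) + 111} + \frac{47452}{u{\left(171 \right)}} = \frac{45163}{\left(-91\right) \left(-67\right) + 111} + \frac{47452}{\frac{8}{3}} = \frac{45163}{6097 + 111} + 47452 \cdot \frac{3}{8} = \frac{45163}{6208} + \frac{35589}{2} = \frac{110513419}{6208}$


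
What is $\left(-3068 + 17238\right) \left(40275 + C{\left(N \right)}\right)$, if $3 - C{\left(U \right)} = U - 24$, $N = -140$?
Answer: $573063140$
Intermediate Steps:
$C{\left(U \right)} = 27 - U$ ($C{\left(U \right)} = 3 - \left(U - 24\right) = 3 - \left(-24 + U\right) = 27 - U$)
$\left(-3068 + 17238\right) \left(40275 + C{\left(N \right)}\right) = \left(-3068 + 17238\right) \left(40275 + \left(27 - -140\right)\right) = 14170 \left(40275 + \left(27 + 140\right)\right) = 14170 \left(40275 + 167\right) = 14170 \cdot 40442 = 573063140$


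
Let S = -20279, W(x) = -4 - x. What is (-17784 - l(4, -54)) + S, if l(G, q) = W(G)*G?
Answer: -38031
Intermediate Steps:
l(G, q) = G*(-4 - G) (l(G, q) = (-4 - G)*G = G*(-4 - G))
(-17784 - l(4, -54)) + S = (-17784 - (-1)*4*(4 + 4)) - 20279 = (-17784 - (-1)*4*8) - 20279 = (-17784 - 1*(-32)) - 20279 = (-17784 + 32) - 20279 = -17752 - 20279 = -38031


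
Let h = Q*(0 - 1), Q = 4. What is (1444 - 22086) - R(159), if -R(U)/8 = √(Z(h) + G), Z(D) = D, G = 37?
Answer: -20642 + 8*√33 ≈ -20596.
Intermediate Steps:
h = -4 (h = 4*(0 - 1) = 4*(-1) = -4)
R(U) = -8*√33 (R(U) = -8*√(-4 + 37) = -8*√33)
(1444 - 22086) - R(159) = (1444 - 22086) - (-8)*√33 = -20642 + 8*√33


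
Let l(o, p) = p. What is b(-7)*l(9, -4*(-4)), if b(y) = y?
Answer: -112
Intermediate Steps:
b(-7)*l(9, -4*(-4)) = -(-28)*(-4) = -7*16 = -112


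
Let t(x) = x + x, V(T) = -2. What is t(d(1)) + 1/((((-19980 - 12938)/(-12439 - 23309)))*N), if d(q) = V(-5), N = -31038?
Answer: -340572607/85142407 ≈ -4.0000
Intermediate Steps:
d(q) = -2
t(x) = 2*x
t(d(1)) + 1/((((-19980 - 12938)/(-12439 - 23309)))*N) = 2*(-2) + 1/(((-19980 - 12938)/(-12439 - 23309))*(-31038)) = -4 - 1/31038/(-32918/(-35748)) = -4 - 1/31038/(-32918*(-1/35748)) = -4 - 1/31038/(16459/17874) = -4 + (17874/16459)*(-1/31038) = -4 - 2979/85142407 = -340572607/85142407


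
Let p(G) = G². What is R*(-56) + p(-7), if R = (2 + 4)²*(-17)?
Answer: 34321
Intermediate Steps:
R = -612 (R = 6²*(-17) = 36*(-17) = -612)
R*(-56) + p(-7) = -612*(-56) + (-7)² = 34272 + 49 = 34321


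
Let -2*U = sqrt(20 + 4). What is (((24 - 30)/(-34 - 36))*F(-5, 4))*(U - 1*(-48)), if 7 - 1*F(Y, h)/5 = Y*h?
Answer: 3888/7 - 81*sqrt(6)/7 ≈ 527.08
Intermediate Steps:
U = -sqrt(6) (U = -sqrt(20 + 4)/2 = -sqrt(6) ≈ -2.4495)
F(Y, h) = 35 - 5*Y*h
(((24 - 30)/(-34 - 36))*F(-5, 4))*(U - 1*(-48)) = (((24 - 30)/(-34 - 36))*(35 - 5*(-5)*4))*(-sqrt(6) - 1*(-48)) = ((-6/(-70))*(35 + 100))*(-sqrt(6) + 48) = (-6*(-1/70)*135)*(48 - sqrt(6)) = ((3/35)*135)*(48 - sqrt(6)) = 81*(48 - sqrt(6))/7 = 3888/7 - 81*sqrt(6)/7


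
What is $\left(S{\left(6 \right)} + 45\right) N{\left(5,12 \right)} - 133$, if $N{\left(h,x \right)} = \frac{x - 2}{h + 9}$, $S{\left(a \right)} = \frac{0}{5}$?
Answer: $- \frac{706}{7} \approx -100.86$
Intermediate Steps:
$S{\left(a \right)} = 0$ ($S{\left(a \right)} = 0 \cdot \frac{1}{5} = 0$)
$N{\left(h,x \right)} = \frac{-2 + x}{9 + h}$
$\left(S{\left(6 \right)} + 45\right) N{\left(5,12 \right)} - 133 = \left(0 + 45\right) \frac{-2 + 12}{9 + 5} - 133 = 45 \cdot \frac{1}{14} \cdot 10 - 133 = 45 \cdot \frac{5}{7} - 133 = \frac{225}{7} - 133 = - \frac{706}{7}$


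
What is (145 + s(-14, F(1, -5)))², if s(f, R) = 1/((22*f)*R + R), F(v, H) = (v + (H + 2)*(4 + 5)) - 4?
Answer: 1783429373401/84824100 ≈ 21025.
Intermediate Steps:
F(v, H) = 14 + v + 9*H (F(v, H) = (v + (2 + H)*9) - 4 = (v + (18 + 9*H)) - 4 = (18 + v + 9*H) - 4 = 14 + v + 9*H)
s(f, R) = 1/(R + 22*R*f) (s(f, R) = 1/(22*R*f + R) = 1/(R + 22*R*f))
(145 + s(-14, F(1, -5)))² = (145 + 1/((14 + 1 + 9*(-5))*(1 + 22*(-14))))² = (145 + 1/((14 + 1 - 45)*(1 - 308)))² = (145 + 1/(-30*(-307)))² = (145 - 1/30*(-1/307))² = (145 + 1/9210)² = (1335451/9210)² = 1783429373401/84824100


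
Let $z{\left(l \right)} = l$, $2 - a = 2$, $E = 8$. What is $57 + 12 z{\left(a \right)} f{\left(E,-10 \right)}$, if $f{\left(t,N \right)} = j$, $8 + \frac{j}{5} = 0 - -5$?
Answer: $57$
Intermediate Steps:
$a = 0$ ($a = 2 - 2 = 0$)
$j = -15$ ($j = -40 + 5 \left(0 - -5\right) = -40 + 5 \left(0 + 5\right) = -40 + 5 \cdot 5 = -40 + 25 = -15$)
$f{\left(t,N \right)} = -15$
$57 + 12 z{\left(a \right)} f{\left(E,-10 \right)} = 57 + 12 \cdot 0 \left(-15\right) = 57 + 0 \left(-15\right) = 57 + 0 = 57$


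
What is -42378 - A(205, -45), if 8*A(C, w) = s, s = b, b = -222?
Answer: -169401/4 ≈ -42350.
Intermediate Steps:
s = -222
A(C, w) = -111/4 (A(C, w) = (⅛)*(-222) = -111/4)
-42378 - A(205, -45) = -42378 - 1*(-111/4) = -42378 + 111/4 = -169401/4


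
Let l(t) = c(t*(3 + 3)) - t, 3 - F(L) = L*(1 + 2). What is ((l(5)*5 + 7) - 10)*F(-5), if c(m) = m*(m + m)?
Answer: 161496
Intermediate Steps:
c(m) = 2*m² (c(m) = m*(2*m) = 2*m²)
F(L) = 3 - 3*L (F(L) = 3 - L*(1 + 2) = 3 - L*3 = 3 - 3*L)
l(t) = -t + 72*t² (l(t) = 2*(t*(3 + 3))² - t = 2*(t*6)² - t = 2*(6*t)² - t = 2*(36*t²) - t = 72*t² - t = -t + 72*t²)
((l(5)*5 + 7) - 10)*F(-5) = (((5*(-1 + 72*5))*5 + 7) - 10)*(3 - 3*(-5)) = (((5*(-1 + 360))*5 + 7) - 10)*(3 + 15) = (((5*359)*5 + 7) - 10)*18 = ((1795*5 + 7) - 10)*18 = ((8975 + 7) - 10)*18 = (8982 - 10)*18 = 8972*18 = 161496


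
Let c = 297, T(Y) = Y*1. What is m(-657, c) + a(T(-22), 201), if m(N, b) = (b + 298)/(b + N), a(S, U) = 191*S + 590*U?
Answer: 8235817/72 ≈ 1.1439e+5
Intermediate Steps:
T(Y) = Y
m(N, b) = (298 + b)/(N + b)
m(-657, c) + a(T(-22), 201) = (298 + 297)/(-657 + 297) + (191*(-22) + 590*201) = 595/(-360) + (-4202 + 118590) = -1/360*595 + 114388 = -119/72 + 114388 = 8235817/72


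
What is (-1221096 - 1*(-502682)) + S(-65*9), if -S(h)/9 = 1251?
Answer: -729673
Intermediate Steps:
S(h) = -11259 (S(h) = -9*1251 = -11259)
(-1221096 - 1*(-502682)) + S(-65*9) = (-1221096 - 1*(-502682)) - 11259 = (-1221096 + 502682) - 11259 = -718414 - 11259 = -729673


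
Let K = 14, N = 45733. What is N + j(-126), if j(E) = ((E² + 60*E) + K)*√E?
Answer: 45733 + 24990*I*√14 ≈ 45733.0 + 93504.0*I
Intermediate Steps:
j(E) = √E*(14 + E² + 60*E) (j(E) = ((E² + 60*E) + 14)*√E = (14 + E² + 60*E)*√E = √E*(14 + E² + 60*E))
N + j(-126) = 45733 + √(-126)*(14 + (-126)² + 60*(-126)) = 45733 + (3*I*√14)*(14 + 15876 - 7560) = 45733 + (3*I*√14)*8330 = 45733 + 24990*I*√14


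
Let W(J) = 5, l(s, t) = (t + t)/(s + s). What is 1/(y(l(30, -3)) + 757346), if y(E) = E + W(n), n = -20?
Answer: 10/7573509 ≈ 1.3204e-6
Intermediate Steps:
l(s, t) = t/s (l(s, t) = (2*t)/((2*s)) = (2*t)*(1/(2*s)) = t/s)
y(E) = 5 + E (y(E) = E + 5 = 5 + E)
1/(y(l(30, -3)) + 757346) = 1/((5 - 3/30) + 757346) = 1/((5 - 3*1/30) + 757346) = 1/((5 - ⅒) + 757346) = 1/(49/10 + 757346) = 1/(7573509/10) = 10/7573509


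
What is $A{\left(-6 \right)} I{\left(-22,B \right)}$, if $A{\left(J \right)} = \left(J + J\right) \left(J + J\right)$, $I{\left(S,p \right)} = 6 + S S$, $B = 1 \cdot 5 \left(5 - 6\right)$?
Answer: $70560$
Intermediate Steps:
$B = -5$ ($B = 5 \left(5 - 6\right) = 5 \left(-1\right) = -5$)
$I{\left(S,p \right)} = 6 + S^{2}$
$A{\left(J \right)} = 4 J^{2}$ ($A{\left(J \right)} = 2 J 2 J = 4 J^{2}$)
$A{\left(-6 \right)} I{\left(-22,B \right)} = 4 \left(-6\right)^{2} \left(6 + \left(-22\right)^{2}\right) = 4 \cdot 36 \left(6 + 484\right) = 144 \cdot 490 = 70560$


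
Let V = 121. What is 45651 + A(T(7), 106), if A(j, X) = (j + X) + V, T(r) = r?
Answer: 45885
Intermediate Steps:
A(j, X) = 121 + X + j (A(j, X) = (j + X) + 121 = (X + j) + 121 = 121 + X + j)
45651 + A(T(7), 106) = 45651 + (121 + 106 + 7) = 45651 + 234 = 45885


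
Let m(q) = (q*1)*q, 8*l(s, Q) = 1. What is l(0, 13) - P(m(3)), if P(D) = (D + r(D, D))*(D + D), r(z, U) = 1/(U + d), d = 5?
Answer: -9137/56 ≈ -163.16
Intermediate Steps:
l(s, Q) = ⅛ (l(s, Q) = (⅛)*1 = ⅛)
m(q) = q² (m(q) = q*q = q²)
r(z, U) = 1/(5 + U) (r(z, U) = 1/(U + 5) = 1/(5 + U))
P(D) = 2*D*(D + 1/(5 + D)) (P(D) = (D + 1/(5 + D))*(D + D) = (D + 1/(5 + D))*(2*D) = 2*D*(D + 1/(5 + D)))
l(0, 13) - P(m(3)) = ⅛ - 2*3²*(1 + 3²*(5 + 3²))/(5 + 3²) = ⅛ - 2*9*(1 + 9*(5 + 9))/(5 + 9) = ⅛ - 2*9*(1 + 9*14)/14 = ⅛ - 2*9*(1 + 126)/14 = ⅛ - 2*9*127/14 = ⅛ - 1*1143/7 = ⅛ - 1143/7 = -9137/56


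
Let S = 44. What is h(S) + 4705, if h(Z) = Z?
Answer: 4749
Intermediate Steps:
h(S) + 4705 = 44 + 4705 = 4749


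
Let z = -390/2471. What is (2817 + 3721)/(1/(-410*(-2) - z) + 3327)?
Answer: 13249976180/6742533941 ≈ 1.9651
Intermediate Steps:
z = -390/2471 (z = -390*1/2471 = -390/2471 ≈ -0.15783)
(2817 + 3721)/(1/(-410*(-2) - z) + 3327) = (2817 + 3721)/(1/(-410*(-2) - 1*(-390/2471)) + 3327) = 6538/(1/(820 + 390/2471) + 3327) = 6538/(1/(2026610/2471) + 3327) = 6538/(2471/2026610 + 3327) = 6538/(6742533941/2026610) = 6538*(2026610/6742533941) = 13249976180/6742533941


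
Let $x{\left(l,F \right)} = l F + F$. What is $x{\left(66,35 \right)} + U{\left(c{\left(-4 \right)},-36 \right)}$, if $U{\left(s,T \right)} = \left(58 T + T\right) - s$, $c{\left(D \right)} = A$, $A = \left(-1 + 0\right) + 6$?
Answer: $216$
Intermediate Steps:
$x{\left(l,F \right)} = F + F l$ ($x{\left(l,F \right)} = F l + F = F + F l$)
$A = 5$ ($A = -1 + 6 = 5$)
$c{\left(D \right)} = 5$
$U{\left(s,T \right)} = - s + 59 T$ ($U{\left(s,T \right)} = 59 T - s = - s + 59 T$)
$x{\left(66,35 \right)} + U{\left(c{\left(-4 \right)},-36 \right)} = 35 \left(1 + 66\right) + \left(\left(-1\right) 5 + 59 \left(-36\right)\right) = 35 \cdot 67 - 2129 = 2345 - 2129 = 216$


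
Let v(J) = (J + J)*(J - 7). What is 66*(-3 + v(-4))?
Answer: 5610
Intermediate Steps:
v(J) = 2*J*(-7 + J) (v(J) = (2*J)*(-7 + J) = 2*J*(-7 + J))
66*(-3 + v(-4)) = 66*(-3 + 2*(-4)*(-7 - 4)) = 66*(-3 + 2*(-4)*(-11)) = 66*(-3 + 88) = 66*85 = 5610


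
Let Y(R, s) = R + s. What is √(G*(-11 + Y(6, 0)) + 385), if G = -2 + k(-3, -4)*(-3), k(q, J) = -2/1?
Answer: √365 ≈ 19.105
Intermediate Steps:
k(q, J) = -2 (k(q, J) = -2*1 = -2)
G = 4 (G = -2 - 2*(-3) = -2 + 6 = 4)
√(G*(-11 + Y(6, 0)) + 385) = √(4*(-11 + (6 + 0)) + 385) = √(4*(-11 + 6) + 385) = √(4*(-5) + 385) = √(-20 + 385) = √365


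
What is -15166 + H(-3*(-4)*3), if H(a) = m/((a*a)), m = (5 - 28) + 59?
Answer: -545975/36 ≈ -15166.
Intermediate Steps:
m = 36 (m = -23 + 59 = 36)
H(a) = 36/a² (H(a) = 36/((a*a)) = 36/(a²) = 36/a²)
-15166 + H(-3*(-4)*3) = -15166 + 36/(-3*(-4)*3)² = -15166 + 36/(12*3)² = -15166 + 36/36² = -15166 + 36*(1/1296) = -15166 + 1/36 = -545975/36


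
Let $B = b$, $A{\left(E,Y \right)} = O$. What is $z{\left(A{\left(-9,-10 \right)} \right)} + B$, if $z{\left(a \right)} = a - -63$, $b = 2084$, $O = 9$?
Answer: $2156$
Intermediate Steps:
$A{\left(E,Y \right)} = 9$
$z{\left(a \right)} = 63 + a$ ($z{\left(a \right)} = a + 63 = 63 + a$)
$B = 2084$
$z{\left(A{\left(-9,-10 \right)} \right)} + B = \left(63 + 9\right) + 2084 = 72 + 2084 = 2156$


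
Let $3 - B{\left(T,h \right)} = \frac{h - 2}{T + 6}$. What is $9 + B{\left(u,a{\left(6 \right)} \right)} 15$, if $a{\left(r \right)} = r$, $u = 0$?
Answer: $44$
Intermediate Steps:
$B{\left(T,h \right)} = 3 - \frac{-2 + h}{6 + T}$ ($B{\left(T,h \right)} = 3 - \frac{h - 2}{T + 6} = 3 - \frac{-2 + h}{6 + T}$)
$9 + B{\left(u,a{\left(6 \right)} \right)} 15 = 9 + \frac{20 - 6 + 3 \cdot 0}{6 + 0} \cdot 15 = 9 + \frac{20 - 6 + 0}{6} \cdot 15 = 9 + \frac{1}{6} \cdot 14 \cdot 15 = 9 + \frac{7}{3} \cdot 15 = 9 + 35 = 44$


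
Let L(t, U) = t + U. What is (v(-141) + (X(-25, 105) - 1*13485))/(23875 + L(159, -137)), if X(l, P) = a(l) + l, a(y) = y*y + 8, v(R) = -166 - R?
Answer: -12902/23897 ≈ -0.53990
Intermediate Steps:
a(y) = 8 + y² (a(y) = y² + 8 = 8 + y²)
X(l, P) = 8 + l + l² (X(l, P) = (8 + l²) + l = 8 + l + l²)
L(t, U) = U + t
(v(-141) + (X(-25, 105) - 1*13485))/(23875 + L(159, -137)) = ((-166 - 1*(-141)) + ((8 - 25 + (-25)²) - 1*13485))/(23875 + (-137 + 159)) = ((-166 + 141) + ((8 - 25 + 625) - 13485))/(23875 + 22) = (-25 + (608 - 13485))/23897 = (-25 - 12877)*(1/23897) = -12902*1/23897 = -12902/23897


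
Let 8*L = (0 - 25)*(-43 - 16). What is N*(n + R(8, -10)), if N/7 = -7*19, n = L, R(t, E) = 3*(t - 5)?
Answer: -1440257/8 ≈ -1.8003e+5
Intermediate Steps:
L = 1475/8 (L = ((0 - 25)*(-43 - 16))/8 = (-25*(-59))/8 = (⅛)*1475 = 1475/8 ≈ 184.38)
R(t, E) = -15 + 3*t (R(t, E) = 3*(-5 + t) = -15 + 3*t)
n = 1475/8 ≈ 184.38
N = -931 (N = 7*(-7*19) = 7*(-133) = -931)
N*(n + R(8, -10)) = -931*(1475/8 + (-15 + 3*8)) = -931*(1475/8 + (-15 + 24)) = -931*(1475/8 + 9) = -931*1547/8 = -1440257/8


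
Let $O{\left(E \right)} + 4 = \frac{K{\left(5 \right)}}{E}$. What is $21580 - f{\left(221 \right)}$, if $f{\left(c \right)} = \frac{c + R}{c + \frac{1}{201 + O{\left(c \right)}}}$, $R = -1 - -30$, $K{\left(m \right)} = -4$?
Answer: $\frac{103805299435}{4810507} \approx 21579.0$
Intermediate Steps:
$R = 29$ ($R = -1 + 30 = 29$)
$O{\left(E \right)} = -4 - \frac{4}{E}$
$f{\left(c \right)} = \frac{29 + c}{c + \frac{1}{197 - \frac{4}{c}}}$ ($f{\left(c \right)} = \frac{c + 29}{c + \frac{1}{201 - \left(4 + \frac{4}{c}\right)}} = \frac{29 + c}{c + \frac{1}{197 - \frac{4}{c}}}$)
$21580 - f{\left(221 \right)} = 21580 - \frac{-116 + 197 \cdot 221^{2} + 5709 \cdot 221}{221 \left(-3 + 197 \cdot 221\right)} = 21580 - \frac{-116 + 197 \cdot 48841 + 1261689}{221 \left(-3 + 43537\right)} = 21580 - \frac{-116 + 9621677 + 1261689}{221 \cdot 43534} = 21580 - \frac{1}{221} \cdot \frac{1}{43534} \cdot 10883250 = 21580 - \frac{5441625}{4810507} = \frac{103805299435}{4810507}$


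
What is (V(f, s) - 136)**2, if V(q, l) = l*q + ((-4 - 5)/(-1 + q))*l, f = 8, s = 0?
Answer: 18496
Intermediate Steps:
V(q, l) = l*q - 9*l/(-1 + q) (V(q, l) = l*q + (-9/(-1 + q))*l = l*q - 9*l/(-1 + q))
(V(f, s) - 136)**2 = (0*(-9 + 8**2 - 1*8)/(-1 + 8) - 136)**2 = (0*(-9 + 64 - 8)/7 - 136)**2 = (0*(1/7)*47 - 136)**2 = (0 - 136)**2 = (-136)**2 = 18496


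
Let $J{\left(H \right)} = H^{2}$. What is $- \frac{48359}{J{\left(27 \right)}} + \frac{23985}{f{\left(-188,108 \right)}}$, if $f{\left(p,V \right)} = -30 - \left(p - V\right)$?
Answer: $\frac{4621571}{193914} \approx 23.833$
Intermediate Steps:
$f{\left(p,V \right)} = -30 + V - p$ ($f{\left(p,V \right)} = -30 + \left(V - p\right) = -30 + V - p$)
$- \frac{48359}{J{\left(27 \right)}} + \frac{23985}{f{\left(-188,108 \right)}} = - \frac{48359}{27^{2}} + \frac{23985}{-30 + 108 - -188} = - \frac{48359}{729} + \frac{23985}{-30 + 108 + 188} = \left(-48359\right) \frac{1}{729} + \frac{23985}{266} = - \frac{48359}{729} + 23985 \cdot \frac{1}{266} = - \frac{48359}{729} + \frac{23985}{266} = \frac{4621571}{193914}$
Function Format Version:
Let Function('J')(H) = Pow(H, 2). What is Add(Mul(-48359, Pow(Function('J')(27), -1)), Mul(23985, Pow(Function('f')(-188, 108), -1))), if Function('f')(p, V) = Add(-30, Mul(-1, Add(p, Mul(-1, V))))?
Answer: Rational(4621571, 193914) ≈ 23.833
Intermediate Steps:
Function('f')(p, V) = Add(-30, V, Mul(-1, p)) (Function('f')(p, V) = Add(-30, Add(V, Mul(-1, p))) = Add(-30, V, Mul(-1, p)))
Add(Mul(-48359, Pow(Function('J')(27), -1)), Mul(23985, Pow(Function('f')(-188, 108), -1))) = Add(Mul(-48359, Pow(Pow(27, 2), -1)), Mul(23985, Pow(Add(-30, 108, Mul(-1, -188)), -1))) = Add(Mul(-48359, Pow(729, -1)), Mul(23985, Pow(Add(-30, 108, 188), -1))) = Add(Mul(-48359, Rational(1, 729)), Mul(23985, Pow(266, -1))) = Add(Rational(-48359, 729), Mul(23985, Rational(1, 266))) = Add(Rational(-48359, 729), Rational(23985, 266)) = Rational(4621571, 193914)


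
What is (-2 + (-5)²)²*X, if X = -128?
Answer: -67712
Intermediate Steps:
(-2 + (-5)²)²*X = (-2 + (-5)²)²*(-128) = (-2 + 25)²*(-128) = 23²*(-128) = 529*(-128) = -67712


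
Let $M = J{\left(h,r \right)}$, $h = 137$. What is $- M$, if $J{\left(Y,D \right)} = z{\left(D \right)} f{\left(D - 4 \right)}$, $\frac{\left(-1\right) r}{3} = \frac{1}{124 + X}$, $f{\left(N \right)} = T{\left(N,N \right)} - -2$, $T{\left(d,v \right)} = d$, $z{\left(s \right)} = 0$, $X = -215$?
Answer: $0$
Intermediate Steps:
$f{\left(N \right)} = 2 + N$ ($f{\left(N \right)} = N - -2 = N + 2 = 2 + N$)
$r = \frac{3}{91}$ ($r = - \frac{3}{124 - 215} = - \frac{3}{-91} = \left(-3\right) \left(- \frac{1}{91}\right) = \frac{3}{91} \approx 0.032967$)
$J{\left(Y,D \right)} = 0$ ($J{\left(Y,D \right)} = 0 \left(2 + \left(D - 4\right)\right) = 0 \left(2 + \left(-4 + D\right)\right) = 0 \left(-2 + D\right) = 0$)
$M = 0$
$- M = \left(-1\right) 0 = 0$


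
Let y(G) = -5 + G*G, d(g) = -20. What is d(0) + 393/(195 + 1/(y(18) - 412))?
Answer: -326131/18134 ≈ -17.984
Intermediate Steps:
y(G) = -5 + G**2
d(0) + 393/(195 + 1/(y(18) - 412)) = -20 + 393/(195 + 1/((-5 + 18**2) - 412)) = -20 + 393/(195 + 1/((-5 + 324) - 412)) = -20 + 393/(195 + 1/(319 - 412)) = -20 + 393/(195 + 1/(-93)) = -20 + 393/(195 - 1/93) = -20 + 393/(18134/93) = -20 + 393*(93/18134) = -20 + 36549/18134 = -326131/18134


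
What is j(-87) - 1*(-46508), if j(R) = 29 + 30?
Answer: 46567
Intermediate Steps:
j(R) = 59
j(-87) - 1*(-46508) = 59 - 1*(-46508) = 59 + 46508 = 46567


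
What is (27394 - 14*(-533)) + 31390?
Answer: 66246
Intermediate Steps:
(27394 - 14*(-533)) + 31390 = (27394 + 7462) + 31390 = 34856 + 31390 = 66246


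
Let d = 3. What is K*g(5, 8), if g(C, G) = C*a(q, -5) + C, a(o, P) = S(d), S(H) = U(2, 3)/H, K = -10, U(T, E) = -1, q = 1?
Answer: -100/3 ≈ -33.333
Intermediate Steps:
S(H) = -1/H
a(o, P) = -⅓ (a(o, P) = -1/3 = -1*⅓ = -⅓)
g(C, G) = 2*C/3 (g(C, G) = C*(-⅓) + C = -C/3 + C = 2*C/3)
K*g(5, 8) = -20*5/3 = -10*10/3 = -100/3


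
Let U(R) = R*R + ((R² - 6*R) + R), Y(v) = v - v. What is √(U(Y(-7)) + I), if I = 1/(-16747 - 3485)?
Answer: I*√562/3372 ≈ 0.0070304*I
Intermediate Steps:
Y(v) = 0
U(R) = -5*R + 2*R² (U(R) = R² + (R² - 5*R) = -5*R + 2*R²)
I = -1/20232 (I = 1/(-20232) = -1/20232 ≈ -4.9427e-5)
√(U(Y(-7)) + I) = √(0*(-5 + 2*0) - 1/20232) = √(0*(-5 + 0) - 1/20232) = √(0*(-5) - 1/20232) = √(0 - 1/20232) = √(-1/20232) = I*√562/3372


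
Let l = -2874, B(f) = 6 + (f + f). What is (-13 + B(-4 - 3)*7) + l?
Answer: -2943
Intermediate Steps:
B(f) = 6 + 2*f
(-13 + B(-4 - 3)*7) + l = (-13 + (6 + 2*(-4 - 3))*7) - 2874 = (-13 + (6 + 2*(-7))*7) - 2874 = (-13 + (6 - 14)*7) - 2874 = (-13 - 8*7) - 2874 = (-13 - 56) - 2874 = -69 - 2874 = -2943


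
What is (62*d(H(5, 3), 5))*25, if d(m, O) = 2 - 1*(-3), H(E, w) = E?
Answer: 7750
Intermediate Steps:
d(m, O) = 5 (d(m, O) = 2 + 3 = 5)
(62*d(H(5, 3), 5))*25 = (62*5)*25 = 310*25 = 7750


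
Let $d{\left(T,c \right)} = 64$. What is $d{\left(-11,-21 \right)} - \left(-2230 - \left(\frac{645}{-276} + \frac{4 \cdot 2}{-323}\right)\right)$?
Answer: $\frac{68098323}{29716} \approx 2291.6$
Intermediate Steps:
$d{\left(-11,-21 \right)} - \left(-2230 - \left(\frac{645}{-276} + \frac{4 \cdot 2}{-323}\right)\right) = 64 - \left(-2230 - \left(\frac{645}{-276} + \frac{4 \cdot 2}{-323}\right)\right) = 64 - \left(-2230 - \left(645 \left(- \frac{1}{276}\right) + 8 \left(- \frac{1}{323}\right)\right)\right) = 64 - \left(-2230 - \left(- \frac{215}{92} - \frac{8}{323}\right)\right) = 64 - \left(-2230 - - \frac{70181}{29716}\right) = 64 - \left(-2230 + \frac{70181}{29716}\right) = 64 - - \frac{66196499}{29716} = 64 + \frac{66196499}{29716} = \frac{68098323}{29716}$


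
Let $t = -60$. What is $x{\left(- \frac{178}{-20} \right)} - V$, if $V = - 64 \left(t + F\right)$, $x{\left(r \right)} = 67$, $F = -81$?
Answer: $-8957$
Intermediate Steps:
$V = 9024$ ($V = - 64 \left(-60 - 81\right) = \left(-64\right) \left(-141\right) = 9024$)
$x{\left(- \frac{178}{-20} \right)} - V = 67 - 9024 = -8957$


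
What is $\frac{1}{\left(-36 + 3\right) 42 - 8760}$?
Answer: $- \frac{1}{10146} \approx -9.8561 \cdot 10^{-5}$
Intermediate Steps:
$\frac{1}{\left(-36 + 3\right) 42 - 8760} = \frac{1}{\left(-33\right) 42 - 8760} = \frac{1}{-1386 - 8760} = \frac{1}{-10146} = - \frac{1}{10146}$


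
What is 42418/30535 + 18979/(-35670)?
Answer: 186705259/217836690 ≈ 0.85709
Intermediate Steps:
42418/30535 + 18979/(-35670) = 42418*(1/30535) + 18979*(-1/35670) = 42418/30535 - 18979/35670 = 186705259/217836690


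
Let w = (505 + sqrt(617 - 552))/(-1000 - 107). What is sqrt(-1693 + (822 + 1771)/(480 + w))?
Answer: sqrt(-895867064 + 1693*sqrt(65))/sqrt(530855 - sqrt(65)) ≈ 41.08*I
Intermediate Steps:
w = -505/1107 - sqrt(65)/1107 (w = (505 + sqrt(65))/(-1107) = (505 + sqrt(65))*(-1/1107) = -505/1107 - sqrt(65)/1107 ≈ -0.46347)
sqrt(-1693 + (822 + 1771)/(480 + w)) = sqrt(-1693 + (822 + 1771)/(480 + (-505/1107 - sqrt(65)/1107))) = sqrt(-1693 + 2593/(530855/1107 - sqrt(65)/1107))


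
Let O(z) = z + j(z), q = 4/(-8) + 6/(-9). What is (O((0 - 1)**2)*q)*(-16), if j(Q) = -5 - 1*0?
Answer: -224/3 ≈ -74.667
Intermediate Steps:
j(Q) = -5 (j(Q) = -5 + 0 = -5)
q = -7/6 (q = 4*(-1/8) + 6*(-1/9) = -1/2 - 2/3 = -7/6 ≈ -1.1667)
O(z) = -5 + z (O(z) = z - 5 = -5 + z)
(O((0 - 1)**2)*q)*(-16) = ((-5 + (0 - 1)**2)*(-7/6))*(-16) = ((-5 + (-1)**2)*(-7/6))*(-16) = ((-5 + 1)*(-7/6))*(-16) = -4*(-7/6)*(-16) = (14/3)*(-16) = -224/3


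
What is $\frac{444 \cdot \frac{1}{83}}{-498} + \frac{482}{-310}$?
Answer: $- \frac{1671719}{1067795} \approx -1.5656$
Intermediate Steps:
$\frac{444 \cdot \frac{1}{83}}{-498} + \frac{482}{-310} = 444 \cdot \frac{1}{83} \left(- \frac{1}{498}\right) + 482 \left(- \frac{1}{310}\right) = \frac{444}{83} \left(- \frac{1}{498}\right) - \frac{241}{155} = - \frac{74}{6889} - \frac{241}{155} = - \frac{1671719}{1067795}$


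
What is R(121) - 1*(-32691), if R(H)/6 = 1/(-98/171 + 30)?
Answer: 82251069/2516 ≈ 32691.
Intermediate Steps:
R(H) = 513/2516 (R(H) = 6/(-98/171 + 30) = 6/(5032/171) = 6*(171/5032) = 513/2516)
R(121) - 1*(-32691) = 513/2516 - 1*(-32691) = 513/2516 + 32691 = 82251069/2516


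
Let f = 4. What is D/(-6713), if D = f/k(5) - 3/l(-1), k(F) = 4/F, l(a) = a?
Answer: -8/6713 ≈ -0.0011917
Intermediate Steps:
D = 8 (D = 4/((4/5)) - 3/(-1) = 4/((4*(⅕))) - 3*(-1) = 4/(⅘) + 3 = 4*(5/4) + 3 = 5 + 3 = 8)
D/(-6713) = 8/(-6713) = 8*(-1/6713) = -8/6713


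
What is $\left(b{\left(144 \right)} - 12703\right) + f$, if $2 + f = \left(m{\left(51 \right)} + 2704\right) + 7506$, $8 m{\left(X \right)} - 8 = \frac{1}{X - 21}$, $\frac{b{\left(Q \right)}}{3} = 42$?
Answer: $- \frac{568319}{240} \approx -2368.0$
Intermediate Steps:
$b{\left(Q \right)} = 126$ ($b{\left(Q \right)} = 3 \cdot 42 = 126$)
$m{\left(X \right)} = 1 + \frac{1}{8 \left(-21 + X\right)}$ ($m{\left(X \right)} = 1 + \frac{1}{8 \left(X - 21\right)} = 1 + \frac{1}{8 \left(-21 + X\right)}$)
$f = \frac{2450161}{240}$ ($f = -2 + \left(\left(\frac{- \frac{167}{8} + 51}{-21 + 51} + 2704\right) + 7506\right) = -2 + \left(\left(\frac{1}{30} \cdot \frac{241}{8} + 2704\right) + 7506\right) = -2 + \left(\left(\frac{241}{240} + 2704\right) + 7506\right) = -2 + \left(\frac{649201}{240} + 7506\right) = -2 + \frac{2450641}{240} = \frac{2450161}{240} \approx 10209.0$)
$\left(b{\left(144 \right)} - 12703\right) + f = \left(126 - 12703\right) + \frac{2450161}{240} = -12577 + \frac{2450161}{240} = - \frac{568319}{240}$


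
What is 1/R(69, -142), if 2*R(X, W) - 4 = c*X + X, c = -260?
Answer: -2/17867 ≈ -0.00011194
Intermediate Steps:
R(X, W) = 2 - 259*X/2 (R(X, W) = 2 + (-260*X + X)/2 = 2 + (-259*X)/2 = 2 - 259*X/2)
1/R(69, -142) = 1/(2 - 259/2*69) = 1/(2 - 17871/2) = 1/(-17867/2) = -2/17867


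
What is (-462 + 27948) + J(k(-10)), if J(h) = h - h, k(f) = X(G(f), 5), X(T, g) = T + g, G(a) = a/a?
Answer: 27486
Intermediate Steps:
G(a) = 1
k(f) = 6 (k(f) = 1 + 5 = 6)
J(h) = 0
(-462 + 27948) + J(k(-10)) = (-462 + 27948) + 0 = 27486 + 0 = 27486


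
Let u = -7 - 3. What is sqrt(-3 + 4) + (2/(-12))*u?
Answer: 8/3 ≈ 2.6667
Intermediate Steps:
u = -10
sqrt(-3 + 4) + (2/(-12))*u = sqrt(-3 + 4) + (2/(-12))*(-10) = sqrt(1) + (2*(-1/12))*(-10) = 1 - 1/6*(-10) = 1 + 5/3 = 8/3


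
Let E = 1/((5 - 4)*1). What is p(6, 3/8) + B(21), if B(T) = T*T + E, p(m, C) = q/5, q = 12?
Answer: 2222/5 ≈ 444.40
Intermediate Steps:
E = 1 (E = 1/(1*1) = 1/1 = 1)
p(m, C) = 12/5
B(T) = 1 + T**2 (B(T) = T*T + 1 = T**2 + 1 = 1 + T**2)
p(6, 3/8) + B(21) = 12/5 + (1 + 21**2) = 12/5 + (1 + 441) = 12/5 + 442 = 2222/5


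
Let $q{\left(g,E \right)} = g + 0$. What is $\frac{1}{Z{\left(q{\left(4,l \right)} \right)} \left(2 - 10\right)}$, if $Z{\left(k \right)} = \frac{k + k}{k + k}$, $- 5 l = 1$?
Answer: $- \frac{1}{8} \approx -0.125$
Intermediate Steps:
$l = - \frac{1}{5}$ ($l = \left(- \frac{1}{5}\right) 1 = - \frac{1}{5} \approx -0.2$)
$q{\left(g,E \right)} = g$
$Z{\left(k \right)} = 1$ ($Z{\left(k \right)} = \frac{2 k}{2 k} = 2 k \frac{1}{2 k} = 1$)
$\frac{1}{Z{\left(q{\left(4,l \right)} \right)} \left(2 - 10\right)} = \frac{1}{1 \left(2 - 10\right)} = \frac{1}{1 \left(-8\right)} = \frac{1}{-8} = - \frac{1}{8}$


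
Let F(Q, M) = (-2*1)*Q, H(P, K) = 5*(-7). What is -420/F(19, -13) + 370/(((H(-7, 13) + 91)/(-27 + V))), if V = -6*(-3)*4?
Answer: 164055/532 ≈ 308.37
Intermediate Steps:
H(P, K) = -35
F(Q, M) = -2*Q
V = 72 (V = 18*4 = 72)
-420/F(19, -13) + 370/(((H(-7, 13) + 91)/(-27 + V))) = -420/((-2*19)) + 370/(((-35 + 91)/(-27 + 72))) = -420/(-38) + 370/((56/45)) = -420*(-1/38) + 370/((56*(1/45))) = 210/19 + 370/(56/45) = 210/19 + 370*(45/56) = 210/19 + 8325/28 = 164055/532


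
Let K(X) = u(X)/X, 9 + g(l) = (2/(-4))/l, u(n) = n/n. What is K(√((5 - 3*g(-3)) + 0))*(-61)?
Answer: -61*√14/21 ≈ -10.869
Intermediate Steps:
u(n) = 1
g(l) = -9 - 1/(2*l) (g(l) = -9 + (2/(-4))/l = -9 + (2*(-¼))/l = -9 - 1/(2*l))
K(X) = 1/X
K(√((5 - 3*g(-3)) + 0))*(-61) = -61/√((5 - 3*(-9 - ½/(-3))) + 0) = -61/√((5 - 3*(-9 - ½*(-⅓))) + 0) = -61/√((5 - 3*(-9 + ⅙)) + 0) = -61/√((5 - 3*(-53/6)) + 0) = -61/√((5 + 53/2) + 0) = -61/√(63/2 + 0) = -61/√(63/2) = -61/(3*√14/2) = (√14/21)*(-61) = -61*√14/21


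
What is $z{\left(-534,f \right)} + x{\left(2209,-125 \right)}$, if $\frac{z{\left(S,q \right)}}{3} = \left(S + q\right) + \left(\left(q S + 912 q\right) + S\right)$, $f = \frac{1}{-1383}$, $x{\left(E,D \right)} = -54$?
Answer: $- \frac{1502317}{461} \approx -3258.8$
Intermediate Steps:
$f = - \frac{1}{1383} \approx -0.00072307$
$z{\left(S,q \right)} = 6 S + 2739 q + 3 S q$ ($z{\left(S,q \right)} = 3 \left(\left(S + q\right) + \left(\left(q S + 912 q\right) + S\right)\right) = 3 \left(\left(S + q\right) + \left(\left(S q + 912 q\right) + S\right)\right) = 3 \left(\left(S + q\right) + \left(\left(912 q + S q\right) + S\right)\right) = 3 \left(\left(S + q\right) + \left(S + 912 q + S q\right)\right) = 3 \left(2 S + 913 q + S q\right) = 6 S + 2739 q + 3 S q$)
$z{\left(-534,f \right)} + x{\left(2209,-125 \right)} = \left(6 \left(-534\right) + 2739 \left(- \frac{1}{1383}\right) + 3 \left(-534\right) \left(- \frac{1}{1383}\right)\right) - 54 = \left(-3204 - \frac{913}{461} + \frac{534}{461}\right) - 54 = - \frac{1477423}{461} - 54 = - \frac{1502317}{461}$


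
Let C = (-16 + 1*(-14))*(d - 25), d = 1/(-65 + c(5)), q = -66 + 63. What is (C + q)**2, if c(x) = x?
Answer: 2235025/4 ≈ 5.5876e+5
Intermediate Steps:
q = -3
d = -1/60 (d = 1/(-65 + 5) = 1/(-60) = -1/60 ≈ -0.016667)
C = 1501/2 (C = (-16 + 1*(-14))*(-1/60 - 25) = (-16 - 14)*(-1501/60) = -30*(-1501/60) = 1501/2 ≈ 750.50)
(C + q)**2 = (1501/2 - 3)**2 = (1495/2)**2 = 2235025/4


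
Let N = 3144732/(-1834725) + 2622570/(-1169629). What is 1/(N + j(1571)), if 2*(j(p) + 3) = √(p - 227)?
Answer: 3559341880329566977074425/147163791198682852562234999 + 2046707093520229718822500*√21/147163791198682852562234999 ≈ 0.087919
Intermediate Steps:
j(p) = -3 + √(-227 + p)/2 (j(p) = -3 + √(p - 227)/2 = -3 + √(-227 + p)/2)
N = -2829954829226/715315855675 (N = 3144732*(-1/1834725) + 2622570*(-1/1169629) = -1048244/611575 - 2622570/1169629 = -2829954829226/715315855675 ≈ -3.9562)
1/(N + j(1571)) = 1/(-2829954829226/715315855675 + (-3 + √(-227 + 1571)/2)) = 1/(-2829954829226/715315855675 + (-3 + √1344/2)) = 1/(-2829954829226/715315855675 + (-3 + (8*√21)/2)) = 1/(-2829954829226/715315855675 + (-3 + 4*√21)) = 1/(-4975902396251/715315855675 + 4*√21)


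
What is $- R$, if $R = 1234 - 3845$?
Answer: $2611$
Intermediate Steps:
$R = -2611$
$- R = \left(-1\right) \left(-2611\right) = 2611$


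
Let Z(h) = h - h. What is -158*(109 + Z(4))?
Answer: -17222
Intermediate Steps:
Z(h) = 0
-158*(109 + Z(4)) = -158*(109 + 0) = -158*109 = -17222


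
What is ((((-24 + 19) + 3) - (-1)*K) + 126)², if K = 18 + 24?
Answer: 27556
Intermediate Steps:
K = 42
((((-24 + 19) + 3) - (-1)*K) + 126)² = ((((-24 + 19) + 3) - (-1)*42) + 126)² = (((-5 + 3) - 1*(-42)) + 126)² = ((-2 + 42) + 126)² = (40 + 126)² = 166² = 27556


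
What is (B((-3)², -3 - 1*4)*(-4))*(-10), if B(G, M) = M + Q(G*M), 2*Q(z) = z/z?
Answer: -260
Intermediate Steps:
Q(z) = ½ (Q(z) = (z/z)/2 = (½)*1 = ½)
B(G, M) = ½ + M (B(G, M) = M + ½ = ½ + M)
(B((-3)², -3 - 1*4)*(-4))*(-10) = ((½ + (-3 - 1*4))*(-4))*(-10) = ((½ + (-3 - 4))*(-4))*(-10) = ((½ - 7)*(-4))*(-10) = -13/2*(-4)*(-10) = 26*(-10) = -260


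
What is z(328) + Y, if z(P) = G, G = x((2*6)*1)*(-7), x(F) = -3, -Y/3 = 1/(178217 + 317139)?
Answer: 10402473/495356 ≈ 21.000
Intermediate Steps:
Y = -3/495356 (Y = -3/(178217 + 317139) = -3/495356 ≈ -6.0563e-6)
G = 21 (G = -3*(-7) = 21)
z(P) = 21
z(328) + Y = 21 - 3/495356 = 10402473/495356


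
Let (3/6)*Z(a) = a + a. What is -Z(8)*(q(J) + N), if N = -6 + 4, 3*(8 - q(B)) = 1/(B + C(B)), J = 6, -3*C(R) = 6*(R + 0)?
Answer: -1744/9 ≈ -193.78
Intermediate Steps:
C(R) = -2*R (C(R) = -2*(R + 0) = -2*R)
q(B) = 8 + 1/(3*B) (q(B) = 8 - 1/(3*(B - 2*B)) = 8 - (-1/B)/3 = 8 - (-1)/(3*B) = 8 + 1/(3*B))
N = -2
Z(a) = 4*a (Z(a) = 2*(a + a) = 2*(2*a) = 4*a)
-Z(8)*(q(J) + N) = -4*8*((8 + (1/3)/6) - 2) = -32*((8 + (1/3)*(1/6)) - 2) = -32*((8 + 1/18) - 2) = -32*(145/18 - 2) = -32*109/18 = -1*1744/9 = -1744/9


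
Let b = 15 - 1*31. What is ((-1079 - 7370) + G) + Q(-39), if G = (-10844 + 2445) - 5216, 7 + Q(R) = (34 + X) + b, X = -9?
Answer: -22062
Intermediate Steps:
b = -16 (b = 15 - 31 = -16)
Q(R) = 2 (Q(R) = -7 + ((34 - 9) - 16) = -7 + (25 - 16) = -7 + 9 = 2)
G = -13615 (G = -8399 - 5216 = -13615)
((-1079 - 7370) + G) + Q(-39) = ((-1079 - 7370) - 13615) + 2 = (-8449 - 13615) + 2 = -22064 + 2 = -22062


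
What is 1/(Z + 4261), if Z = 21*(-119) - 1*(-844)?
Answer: 1/2606 ≈ 0.00038373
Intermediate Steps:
Z = -1655 (Z = -2499 + 844 = -1655)
1/(Z + 4261) = 1/(-1655 + 4261) = 1/2606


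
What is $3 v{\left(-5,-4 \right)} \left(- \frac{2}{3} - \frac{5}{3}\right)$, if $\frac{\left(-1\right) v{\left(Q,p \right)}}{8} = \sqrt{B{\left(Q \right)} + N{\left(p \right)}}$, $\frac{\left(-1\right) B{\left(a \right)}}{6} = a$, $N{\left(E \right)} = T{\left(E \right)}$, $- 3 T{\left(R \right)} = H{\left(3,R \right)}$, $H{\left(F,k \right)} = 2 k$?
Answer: $\frac{392 \sqrt{6}}{3} \approx 320.07$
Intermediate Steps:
$T{\left(R \right)} = - \frac{2 R}{3}$
$N{\left(E \right)} = - \frac{2 E}{3}$
$B{\left(a \right)} = - 6 a$
$v{\left(Q,p \right)} = - 8 \sqrt{- 6 Q - \frac{2 p}{3}}$
$3 v{\left(-5,-4 \right)} \left(- \frac{2}{3} - \frac{5}{3}\right) = 3 \left(- \frac{8 \sqrt{\left(-54\right) \left(-5\right) - -24}}{3}\right) \left(- \frac{2}{3} - \frac{5}{3}\right) = 3 \left(- \frac{8 \sqrt{270 + 24}}{3}\right) \left(\left(-2\right) \frac{1}{3} - \frac{5}{3}\right) = 3 \left(- \frac{8 \sqrt{294}}{3}\right) \left(- \frac{2}{3} - \frac{5}{3}\right) = 3 \left(- \frac{8 \cdot 7 \sqrt{6}}{3}\right) \left(- \frac{7}{3}\right) = 3 \left(- \frac{56 \sqrt{6}}{3}\right) \left(- \frac{7}{3}\right) = - 56 \sqrt{6} \left(- \frac{7}{3}\right) = \frac{392 \sqrt{6}}{3}$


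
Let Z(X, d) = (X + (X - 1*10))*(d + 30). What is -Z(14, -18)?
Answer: -216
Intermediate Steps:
Z(X, d) = (-10 + 2*X)*(30 + d) (Z(X, d) = (X + (X - 10))*(30 + d) = (X + (-10 + X))*(30 + d) = (-10 + 2*X)*(30 + d))
-Z(14, -18) = -(-300 - 10*(-18) + 60*14 + 2*14*(-18)) = -(-300 + 180 + 840 - 504) = -1*216 = -216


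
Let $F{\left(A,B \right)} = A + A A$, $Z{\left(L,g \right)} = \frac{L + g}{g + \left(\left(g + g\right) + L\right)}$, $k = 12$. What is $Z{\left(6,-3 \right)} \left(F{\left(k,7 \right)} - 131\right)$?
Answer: $-25$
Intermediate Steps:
$Z{\left(L,g \right)} = \frac{L + g}{L + 3 g}$ ($Z{\left(L,g \right)} = \frac{L + g}{g + \left(2 g + L\right)} = \frac{L + g}{g + \left(L + 2 g\right)} = \frac{L + g}{L + 3 g}$)
$F{\left(A,B \right)} = A + A^{2}$
$Z{\left(6,-3 \right)} \left(F{\left(k,7 \right)} - 131\right) = \frac{6 - 3}{6 + 3 \left(-3\right)} \left(12 \left(1 + 12\right) - 131\right) = \frac{1}{6 - 9} \cdot 3 \left(12 \cdot 13 - 131\right) = \frac{1}{-3} \cdot 3 \left(156 - 131\right) = \left(- \frac{1}{3}\right) 3 \cdot 25 = \left(-1\right) 25 = -25$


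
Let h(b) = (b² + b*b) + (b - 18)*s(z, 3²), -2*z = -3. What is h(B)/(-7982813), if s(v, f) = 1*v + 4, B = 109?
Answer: -48525/15965626 ≈ -0.0030393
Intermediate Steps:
z = 3/2 (z = -½*(-3) = 3/2 ≈ 1.5000)
s(v, f) = 4 + v (s(v, f) = v + 4 = 4 + v)
h(b) = -99 + 2*b² + 11*b/2 (h(b) = (b² + b*b) + (b - 18)*(4 + 3/2) = (b² + b²) + (-18 + b)*(11/2) = 2*b² + (-99 + 11*b/2) = -99 + 2*b² + 11*b/2)
h(B)/(-7982813) = (-99 + 2*109² + (11/2)*109)/(-7982813) = (-99 + 2*11881 + 1199/2)*(-1/7982813) = (-99 + 23762 + 1199/2)*(-1/7982813) = (48525/2)*(-1/7982813) = -48525/15965626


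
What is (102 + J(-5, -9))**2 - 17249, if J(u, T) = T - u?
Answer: -7645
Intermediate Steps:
(102 + J(-5, -9))**2 - 17249 = (102 + (-9 - 1*(-5)))**2 - 17249 = (102 + (-9 + 5))**2 - 17249 = (102 - 4)**2 - 17249 = 98**2 - 17249 = 9604 - 17249 = -7645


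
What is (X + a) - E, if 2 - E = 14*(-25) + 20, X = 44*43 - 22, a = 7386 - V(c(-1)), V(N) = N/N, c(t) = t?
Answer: 8923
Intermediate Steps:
V(N) = 1
a = 7385 (a = 7386 - 1*1 = 7386 - 1 = 7385)
X = 1870 (X = 1892 - 22 = 1870)
E = 332 (E = 2 - (14*(-25) + 20) = 2 - (-350 + 20) = 2 - 1*(-330) = 2 + 330 = 332)
(X + a) - E = (1870 + 7385) - 1*332 = 9255 - 332 = 8923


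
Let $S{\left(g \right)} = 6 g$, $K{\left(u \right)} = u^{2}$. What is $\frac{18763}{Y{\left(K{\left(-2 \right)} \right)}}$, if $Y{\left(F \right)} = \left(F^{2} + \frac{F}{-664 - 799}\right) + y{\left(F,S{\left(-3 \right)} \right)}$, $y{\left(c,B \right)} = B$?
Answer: $- \frac{27450269}{2930} \approx -9368.7$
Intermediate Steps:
$Y{\left(F \right)} = -18 + F^{2} - \frac{F}{1463}$ ($Y{\left(F \right)} = \left(F^{2} + \frac{F}{-664 - 799}\right) + 6 \left(-3\right) = \left(F^{2} + \frac{F}{-1463}\right) - 18 = \left(F^{2} - \frac{F}{1463}\right) - 18 = -18 + F^{2} - \frac{F}{1463}$)
$\frac{18763}{Y{\left(K{\left(-2 \right)} \right)}} = \frac{18763}{-18 + \left(\left(-2\right)^{2}\right)^{2} - \frac{\left(-2\right)^{2}}{1463}} = \frac{18763}{-18 + 4^{2} - \frac{4}{1463}} = \frac{18763}{-18 + 16 - \frac{4}{1463}} = \frac{18763}{- \frac{2930}{1463}} = 18763 \left(- \frac{1463}{2930}\right) = - \frac{27450269}{2930}$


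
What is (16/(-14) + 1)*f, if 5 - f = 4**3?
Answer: 59/7 ≈ 8.4286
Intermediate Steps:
f = -59 (f = 5 - 1*4**3 = 5 - 1*64 = 5 - 64 = -59)
(16/(-14) + 1)*f = (16/(-14) + 1)*(-59) = (16*(-1/14) + 1)*(-59) = (-8/7 + 1)*(-59) = -1/7*(-59) = 59/7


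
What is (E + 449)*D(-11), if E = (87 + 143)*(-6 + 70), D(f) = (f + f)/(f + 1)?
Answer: 166859/5 ≈ 33372.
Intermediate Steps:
D(f) = 2*f/(1 + f) (D(f) = (2*f)/(1 + f) = 2*f/(1 + f))
E = 14720 (E = 230*64 = 14720)
(E + 449)*D(-11) = (14720 + 449)*(2*(-11)/(1 - 11)) = 15169*(2*(-11)/(-10)) = 15169*(2*(-11)*(-⅒)) = 15169*(11/5) = 166859/5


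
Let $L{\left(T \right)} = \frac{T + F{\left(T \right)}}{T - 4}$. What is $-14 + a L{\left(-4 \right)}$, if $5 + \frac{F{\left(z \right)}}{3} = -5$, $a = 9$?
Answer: $\frac{97}{4} \approx 24.25$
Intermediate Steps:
$F{\left(z \right)} = -30$ ($F{\left(z \right)} = -15 + 3 \left(-5\right) = -15 - 15 = -30$)
$L{\left(T \right)} = \frac{-30 + T}{-4 + T}$ ($L{\left(T \right)} = \frac{T - 30}{T - 4} = \frac{-30 + T}{-4 + T}$)
$-14 + a L{\left(-4 \right)} = -14 + 9 \frac{-30 - 4}{-4 - 4} = -14 + 9 \frac{1}{-8} \left(-34\right) = -14 + 9 \left(\left(- \frac{1}{8}\right) \left(-34\right)\right) = -14 + 9 \cdot \frac{17}{4} = -14 + \frac{153}{4} = \frac{97}{4}$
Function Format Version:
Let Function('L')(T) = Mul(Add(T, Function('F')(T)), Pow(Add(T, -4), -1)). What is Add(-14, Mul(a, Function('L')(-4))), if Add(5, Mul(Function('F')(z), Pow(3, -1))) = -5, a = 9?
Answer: Rational(97, 4) ≈ 24.250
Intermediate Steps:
Function('F')(z) = -30 (Function('F')(z) = Add(-15, Mul(3, -5)) = Add(-15, -15) = -30)
Function('L')(T) = Mul(Pow(Add(-4, T), -1), Add(-30, T)) (Function('L')(T) = Mul(Add(T, -30), Pow(Add(T, -4), -1)) = Mul(Add(-30, T), Pow(Add(-4, T), -1)) = Mul(Pow(Add(-4, T), -1), Add(-30, T)))
Add(-14, Mul(a, Function('L')(-4))) = Add(-14, Mul(9, Mul(Pow(Add(-4, -4), -1), Add(-30, -4)))) = Add(-14, Mul(9, Mul(Pow(-8, -1), -34))) = Add(-14, Mul(9, Mul(Rational(-1, 8), -34))) = Add(-14, Mul(9, Rational(17, 4))) = Add(-14, Rational(153, 4)) = Rational(97, 4)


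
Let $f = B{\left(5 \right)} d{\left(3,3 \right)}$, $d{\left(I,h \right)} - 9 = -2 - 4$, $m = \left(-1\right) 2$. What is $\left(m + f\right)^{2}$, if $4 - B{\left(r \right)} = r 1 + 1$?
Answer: $64$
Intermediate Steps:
$m = -2$
$B{\left(r \right)} = 3 - r$ ($B{\left(r \right)} = 4 - \left(r 1 + 1\right) = 4 - \left(r + 1\right) = 4 - \left(1 + r\right) = 3 - r$)
$d{\left(I,h \right)} = 3$ ($d{\left(I,h \right)} = 9 - 6 = 3$)
$f = -6$ ($f = \left(3 - 5\right) 3 = \left(-2\right) 3 = -6$)
$\left(m + f\right)^{2} = \left(-2 - 6\right)^{2} = \left(-8\right)^{2} = 64$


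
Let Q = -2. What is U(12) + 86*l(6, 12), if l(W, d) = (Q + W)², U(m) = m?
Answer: 1388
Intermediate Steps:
l(W, d) = (-2 + W)²
U(12) + 86*l(6, 12) = 12 + 86*(-2 + 6)² = 12 + 86*4² = 12 + 86*16 = 12 + 1376 = 1388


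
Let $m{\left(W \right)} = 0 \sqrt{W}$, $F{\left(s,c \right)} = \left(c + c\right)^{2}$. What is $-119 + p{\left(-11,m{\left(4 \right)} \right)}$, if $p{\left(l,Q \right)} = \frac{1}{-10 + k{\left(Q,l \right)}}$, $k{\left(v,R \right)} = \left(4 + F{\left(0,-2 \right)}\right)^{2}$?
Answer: $- \frac{46409}{390} \approx -119.0$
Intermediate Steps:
$F{\left(s,c \right)} = 4 c^{2}$ ($F{\left(s,c \right)} = \left(2 c\right)^{2} = 4 c^{2}$)
$m{\left(W \right)} = 0$
$k{\left(v,R \right)} = 400$ ($k{\left(v,R \right)} = \left(4 + 4 \left(-2\right)^{2}\right)^{2} = \left(4 + 4 \cdot 4\right)^{2} = \left(4 + 16\right)^{2} = 20^{2} = 400$)
$p{\left(l,Q \right)} = \frac{1}{390}$ ($p{\left(l,Q \right)} = \frac{1}{-10 + 400} = \frac{1}{390}$)
$-119 + p{\left(-11,m{\left(4 \right)} \right)} = -119 + \frac{1}{390} = - \frac{46409}{390}$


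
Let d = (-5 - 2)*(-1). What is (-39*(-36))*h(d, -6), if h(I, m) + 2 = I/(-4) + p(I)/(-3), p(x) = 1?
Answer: -5733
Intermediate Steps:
d = 7 (d = -7*(-1) = 7)
h(I, m) = -7/3 - I/4 (h(I, m) = -2 + (I/(-4) + 1/(-3)) = -2 + (I*(-1/4) + 1*(-1/3)) = -2 + (-I/4 - 1/3) = -2 + (-1/3 - I/4) = -7/3 - I/4)
(-39*(-36))*h(d, -6) = (-39*(-36))*(-7/3 - 1/4*7) = 1404*(-7/3 - 7/4) = 1404*(-49/12) = -5733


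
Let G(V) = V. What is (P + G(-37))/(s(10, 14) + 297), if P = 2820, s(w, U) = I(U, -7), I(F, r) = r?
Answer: 2783/290 ≈ 9.5966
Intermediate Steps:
s(w, U) = -7
(P + G(-37))/(s(10, 14) + 297) = (2820 - 37)/(-7 + 297) = 2783/290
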